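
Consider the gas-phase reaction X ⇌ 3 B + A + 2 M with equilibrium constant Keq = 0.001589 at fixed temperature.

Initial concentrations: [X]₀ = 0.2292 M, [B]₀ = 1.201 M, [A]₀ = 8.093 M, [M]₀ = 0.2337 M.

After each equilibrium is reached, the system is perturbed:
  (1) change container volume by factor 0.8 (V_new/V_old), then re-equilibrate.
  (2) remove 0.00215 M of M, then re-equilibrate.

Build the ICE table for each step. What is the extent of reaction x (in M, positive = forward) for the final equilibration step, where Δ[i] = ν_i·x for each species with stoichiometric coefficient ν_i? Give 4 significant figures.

x = 0.001054 M

Q₀ = 3.341 vs Keq = 0.001589 ⇒ Q>K, reverse
Step 1:
                    X           B           A           M
  Initial      0.2292       1.201       8.093      0.2337
  Change       0.1117     -0.3352     -0.1117     -0.2235
  Equil        0.3409      0.8658       7.981     0.01023
  solve Keq expr → x = -0.1117; check Q = 0.001589
Then change container volume by factor 0.8 (V_new/V_old).
Step 2:
                    X           B           A           M
  Initial      0.4262       1.082       9.977     0.01278
  Change      0.00268   -0.008039    -0.00268   -0.005359
  Equil        0.4289       1.074       9.974    0.007424
  solve Keq expr → x = -0.00268; check Q = 0.001589
Then remove 0.00215 M of M.
Step 3:
                    X           B           A           M
  Initial      0.4289       1.074       9.974    0.005274
  Change    -0.001054    0.003162    0.001054    0.002108
  Equil        0.4278       1.077       9.975    0.007382
  solve Keq expr → x = 0.001054; check Q = 0.001589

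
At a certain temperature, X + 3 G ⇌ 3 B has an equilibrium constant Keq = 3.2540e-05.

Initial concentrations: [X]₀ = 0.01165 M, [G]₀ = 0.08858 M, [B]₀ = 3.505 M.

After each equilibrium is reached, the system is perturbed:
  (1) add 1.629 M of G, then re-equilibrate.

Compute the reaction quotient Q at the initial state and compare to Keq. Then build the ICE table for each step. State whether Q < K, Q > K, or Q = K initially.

Q₀ = 5.3178e+06 vs Keq = 3.2540e-05 ⇒ Q>K, reverse
Step 1:
                    X           G           B
  init        0.01165     0.08858       3.505
  Δ              1.13       3.389      -3.389
  eq            1.141       3.478       0.116
  solve Keq expr → x = -1.13; check Q = 3.2540e-05
Then add 1.629 M of G.
Step 2:
                    X           G           B
  init          1.141       5.107       0.116
  Δ          -0.01726    -0.05177     0.05177
  eq            1.124       5.055      0.1678
  solve Keq expr → x = 0.01726; check Q = 3.2540e-05

Q₀ = 5.3178e+06; Q > K (proceeds reverse)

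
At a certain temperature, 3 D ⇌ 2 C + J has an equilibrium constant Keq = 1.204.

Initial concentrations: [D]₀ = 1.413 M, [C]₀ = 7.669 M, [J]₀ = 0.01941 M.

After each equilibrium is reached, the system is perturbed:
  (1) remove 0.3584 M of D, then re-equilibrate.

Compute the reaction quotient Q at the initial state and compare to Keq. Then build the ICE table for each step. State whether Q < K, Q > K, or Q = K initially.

Q₀ = 0.4046; Q < K (proceeds forward)

Q₀ = 0.4046 vs Keq = 1.204 ⇒ Q<K, forward
Step 1:
                  D         C         J
  Initial     1.413     7.669   0.01941
  Change   -0.08389   0.05592   0.02796
  Equil       1.329     7.725   0.04737
  solve Keq expr → x = 0.02796; check Q = 1.204
Then remove 0.3584 M of D.
Step 2:
                  D         C         J
  Initial    0.9707     7.725   0.04737
  Change    0.07252  -0.04835  -0.02417
  Equil       1.043     7.677    0.0232
  solve Keq expr → x = -0.02417; check Q = 1.204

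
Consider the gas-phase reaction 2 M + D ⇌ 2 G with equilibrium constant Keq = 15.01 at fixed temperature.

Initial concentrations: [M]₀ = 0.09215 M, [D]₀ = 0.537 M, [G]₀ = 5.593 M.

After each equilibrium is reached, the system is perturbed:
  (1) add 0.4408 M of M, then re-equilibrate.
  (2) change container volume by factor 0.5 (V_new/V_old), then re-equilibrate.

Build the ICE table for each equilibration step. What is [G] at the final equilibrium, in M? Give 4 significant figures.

Q₀ = 6860 vs Keq = 15.01 ⇒ Q>K, reverse
Step 1:
                    M           D           G
  I           0.09215       0.537       5.593
  C             1.047      0.5236      -1.047
  E             1.139       1.061       4.546
  solve Keq expr → x = -0.5236; check Q = 15.01
Then add 0.4408 M of M.
Step 2:
                    M           D           G
  I              1.58       1.061       4.546
  C           -0.2812     -0.1406      0.2812
  E             1.299        0.92       4.827
  solve Keq expr → x = 0.1406; check Q = 15.01
Then change container volume by factor 0.5 (V_new/V_old).
Step 3:
                    M           D           G
  I             2.598        1.84       9.654
  C           -0.5127     -0.2563      0.5127
  E             2.085       1.584       10.17
  solve Keq expr → x = 0.2563; check Q = 15.01

[G]_eq = 10.17 M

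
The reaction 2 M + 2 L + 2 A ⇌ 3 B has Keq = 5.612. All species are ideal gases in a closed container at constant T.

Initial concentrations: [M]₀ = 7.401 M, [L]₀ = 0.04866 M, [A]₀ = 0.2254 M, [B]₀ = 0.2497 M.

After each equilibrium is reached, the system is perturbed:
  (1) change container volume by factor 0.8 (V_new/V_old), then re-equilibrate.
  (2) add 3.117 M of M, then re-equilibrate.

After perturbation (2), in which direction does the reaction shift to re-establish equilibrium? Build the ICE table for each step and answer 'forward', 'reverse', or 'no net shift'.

Q₀ = 2.363 vs Keq = 5.612 ⇒ Q<K, forward
Step 1:
                  M         L         A         B
  Initial     7.401   0.04866    0.2254    0.2497
  Change   -0.01172  -0.01172  -0.01172   0.01758
  Equil       7.389   0.03694    0.2137    0.2673
  solve Keq expr → x = 0.005859; check Q = 5.612
Then change container volume by factor 0.8 (V_new/V_old).
Step 2:
                  M         L         A         B
  Initial     9.237   0.04618    0.2671    0.3341
  Change  -0.009619 -0.009619 -0.009619   0.01443
  Equil       9.227   0.03656    0.2575    0.3485
  solve Keq expr → x = 0.004809; check Q = 5.612
Then add 3.117 M of M.
Step 3:
                  M         L         A         B
  Initial     12.34   0.03656    0.2575    0.3485
  Change  -0.007132 -0.007132 -0.007132    0.0107
  Equil       12.34   0.02943    0.2504    0.3592
  solve Keq expr → x = 0.003566; check Q = 5.612

Direction: forward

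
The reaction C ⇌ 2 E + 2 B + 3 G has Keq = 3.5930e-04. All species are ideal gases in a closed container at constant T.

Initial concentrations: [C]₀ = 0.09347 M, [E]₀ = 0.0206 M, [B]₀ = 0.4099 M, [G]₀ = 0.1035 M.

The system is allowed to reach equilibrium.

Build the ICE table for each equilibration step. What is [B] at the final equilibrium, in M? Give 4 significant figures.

[B]_eq = 0.4836 M

Q₀ = 8.4574e-07 vs Keq = 3.5930e-04 ⇒ Q<K, forward
Step 1:
                    C           E           B           G
  Initial     0.09347      0.0206      0.4099      0.1035
  Change     -0.03683     0.07365     0.07365      0.1105
  Equil       0.05664     0.09425      0.4836       0.214
  solve Keq expr → x = 0.03683; check Q = 3.5930e-04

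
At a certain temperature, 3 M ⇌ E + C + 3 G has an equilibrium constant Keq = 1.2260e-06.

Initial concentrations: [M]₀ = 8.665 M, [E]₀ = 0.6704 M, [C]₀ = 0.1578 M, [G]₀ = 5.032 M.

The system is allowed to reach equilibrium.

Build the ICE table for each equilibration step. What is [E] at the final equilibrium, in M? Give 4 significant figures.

[E]_eq = 0.5126 M

Q₀ = 0.02072 vs Keq = 1.2260e-06 ⇒ Q>K, reverse
Step 1:
                  M         E         C         G
  I           8.665    0.6704    0.1578     5.032
  C          0.4733   -0.1578   -0.1578   -0.4733
  E           9.138    0.5126 1.9266e-05     4.559
  solve Keq expr → x = -0.1578; check Q = 1.2260e-06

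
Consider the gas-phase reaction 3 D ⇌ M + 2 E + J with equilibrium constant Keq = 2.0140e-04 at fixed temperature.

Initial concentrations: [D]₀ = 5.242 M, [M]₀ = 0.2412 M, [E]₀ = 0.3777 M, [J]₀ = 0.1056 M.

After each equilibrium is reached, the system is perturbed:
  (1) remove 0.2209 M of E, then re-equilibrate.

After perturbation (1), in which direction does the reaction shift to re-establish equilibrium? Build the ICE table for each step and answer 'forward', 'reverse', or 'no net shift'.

Q₀ = 2.5226e-05 vs Keq = 2.0140e-04 ⇒ Q<K, forward
Step 1:
                   D          M          E          J
  I            5.242     0.2412     0.3777     0.1056
  C          -0.3068     0.1023     0.2046     0.1023
  E            4.935     0.3435     0.5823     0.2079
  solve Keq expr → x = 0.1023; check Q = 2.0140e-04
Then remove 0.2209 M of E.
Step 2:
                   D          M          E          J
  I            4.935     0.3435     0.3614     0.2079
  C          -0.1538    0.05127     0.1025    0.05127
  E            4.781     0.3947     0.4639     0.2591
  solve Keq expr → x = 0.05127; check Q = 2.0140e-04

Direction: forward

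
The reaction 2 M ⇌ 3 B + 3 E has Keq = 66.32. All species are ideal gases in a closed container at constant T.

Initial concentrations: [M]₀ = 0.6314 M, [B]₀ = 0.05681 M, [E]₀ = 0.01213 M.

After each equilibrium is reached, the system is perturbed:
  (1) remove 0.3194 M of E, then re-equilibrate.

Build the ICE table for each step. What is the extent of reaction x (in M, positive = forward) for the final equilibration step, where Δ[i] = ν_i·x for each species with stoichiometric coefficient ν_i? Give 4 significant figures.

x = 0.01573 M

Q₀ = 8.2082e-10 vs Keq = 66.32 ⇒ Q<K, forward
Step 1:
                   M          B          E
  I           0.6314    0.05681    0.01213
  C          -0.5525     0.8287     0.8287
  E           0.0789     0.8856     0.8409
  solve Keq expr → x = 0.2762; check Q = 66.32
Then remove 0.3194 M of E.
Step 2:
                   M          B          E
  I           0.0789     0.8856     0.5215
  C         -0.03147     0.0472     0.0472
  E          0.04744     0.9328     0.5687
  solve Keq expr → x = 0.01573; check Q = 66.32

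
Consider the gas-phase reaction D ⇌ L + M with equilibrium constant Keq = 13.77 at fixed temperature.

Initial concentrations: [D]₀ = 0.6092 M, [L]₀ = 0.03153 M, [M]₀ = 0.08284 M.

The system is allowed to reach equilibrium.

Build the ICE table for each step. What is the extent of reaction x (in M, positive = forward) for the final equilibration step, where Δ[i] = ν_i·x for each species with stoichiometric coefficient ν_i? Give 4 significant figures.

x = 0.5798 M

Q₀ = 0.004288 vs Keq = 13.77 ⇒ Q<K, forward
Step 1:
                    D           L           M
  Initial      0.6092     0.03153     0.08284
  Change      -0.5798      0.5798      0.5798
  Equil       0.02942      0.6113      0.6626
  solve Keq expr → x = 0.5798; check Q = 13.77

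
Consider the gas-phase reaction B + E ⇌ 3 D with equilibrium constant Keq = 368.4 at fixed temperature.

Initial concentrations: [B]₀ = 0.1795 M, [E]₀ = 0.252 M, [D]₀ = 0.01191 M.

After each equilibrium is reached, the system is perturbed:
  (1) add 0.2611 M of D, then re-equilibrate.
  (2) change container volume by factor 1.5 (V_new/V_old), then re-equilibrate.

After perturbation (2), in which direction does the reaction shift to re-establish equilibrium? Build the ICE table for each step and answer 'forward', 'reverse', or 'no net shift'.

Q₀ = 3.7348e-05 vs Keq = 368.4 ⇒ Q<K, forward
Step 1:
                   B          E          D
  I           0.1795      0.252    0.01191
  C          -0.1742    -0.1742     0.5225
  E         0.005324    0.07782     0.5344
  solve Keq expr → x = 0.1742; check Q = 368.4
Then add 0.2611 M of D.
Step 2:
                   B          E          D
  I         0.005324    0.07782     0.7955
  C           0.0089     0.0089    -0.0267
  E          0.01422    0.08672     0.7688
  solve Keq expr → x = -0.0089; check Q = 368.4
Then change container volume by factor 1.5 (V_new/V_old).
Step 3:
                   B          E          D
  I         0.009483    0.05782     0.5126
  C        -0.002565  -0.002565   0.007695
  E         0.006918    0.05525     0.5203
  solve Keq expr → x = 0.002565; check Q = 368.4

Direction: forward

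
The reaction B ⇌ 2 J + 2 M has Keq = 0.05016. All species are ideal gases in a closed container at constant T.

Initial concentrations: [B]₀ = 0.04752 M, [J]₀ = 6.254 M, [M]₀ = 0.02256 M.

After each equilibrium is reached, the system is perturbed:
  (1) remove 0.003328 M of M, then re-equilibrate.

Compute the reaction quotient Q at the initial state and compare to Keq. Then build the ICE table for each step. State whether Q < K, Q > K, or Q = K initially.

Q₀ = 0.4189 vs Keq = 0.05016 ⇒ Q>K, reverse
Step 1:
                    B           J           M
  Initial     0.04752       6.254     0.02256
  Change     0.007086    -0.01417    -0.01417
  Equil       0.05461        6.24    0.008387
  solve Keq expr → x = -0.007086; check Q = 0.05016
Then remove 0.003328 M of M.
Step 2:
                    B           J           M
  Initial     0.05461        6.24    0.005059
  Change      -0.0016      0.0032      0.0032
  Equil       0.05301       6.243    0.008259
  solve Keq expr → x = 0.0016; check Q = 0.05016

Q₀ = 0.4189; Q > K (proceeds reverse)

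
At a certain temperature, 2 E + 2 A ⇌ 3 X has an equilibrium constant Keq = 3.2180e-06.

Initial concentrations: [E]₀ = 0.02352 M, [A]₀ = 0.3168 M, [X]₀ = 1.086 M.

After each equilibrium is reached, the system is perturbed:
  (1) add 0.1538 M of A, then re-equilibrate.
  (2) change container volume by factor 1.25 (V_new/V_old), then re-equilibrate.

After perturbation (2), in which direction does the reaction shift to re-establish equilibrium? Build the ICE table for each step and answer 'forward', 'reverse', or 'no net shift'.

Q₀ = 2.3070e+04 vs Keq = 3.2180e-06 ⇒ Q>K, reverse
Step 1:
                   E          A          X
  I          0.02352     0.3168      1.086
  C           0.7158     0.7158     -1.074
  E           0.7393      1.033    0.01233
  solve Keq expr → x = -0.3579; check Q = 3.2180e-06
Then add 0.1538 M of A.
Step 2:
                   E          A          X
  I           0.7393      1.186    0.01233
  C       -7.8693e-04 -7.8693e-04    0.00118
  E           0.7385      1.186    0.01351
  solve Keq expr → x = 3.9347e-04; check Q = 3.2180e-06
Then change container volume by factor 1.25 (V_new/V_old).
Step 3:
                   E          A          X
  I           0.5908     0.9485    0.01081
  C       5.1032e-04 5.1032e-04 -7.6548e-04
  E           0.5913      0.949    0.01004
  solve Keq expr → x = -2.5516e-04; check Q = 3.2180e-06

Direction: reverse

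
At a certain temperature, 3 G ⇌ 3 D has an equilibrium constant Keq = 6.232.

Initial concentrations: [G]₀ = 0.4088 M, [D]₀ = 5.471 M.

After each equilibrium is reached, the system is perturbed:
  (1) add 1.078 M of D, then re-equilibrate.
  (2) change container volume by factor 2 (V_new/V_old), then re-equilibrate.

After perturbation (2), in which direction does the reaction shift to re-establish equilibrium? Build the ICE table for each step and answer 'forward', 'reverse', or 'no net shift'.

Direction: no net shift

Q₀ = 2397 vs Keq = 6.232 ⇒ Q>K, reverse
Step 1:
                    G           D
  Initial      0.4088       5.471
  Change        1.661      -1.661
  Equil          2.07        3.81
  solve Keq expr → x = -0.5538; check Q = 6.232
Then add 1.078 M of D.
Step 2:
                    G           D
  Initial        2.07       4.888
  Change       0.3795     -0.3795
  Equil          2.45       4.508
  solve Keq expr → x = -0.1265; check Q = 6.232
Then change container volume by factor 2 (V_new/V_old).
Step 3:
                    G           D
  Initial       1.225       2.254
  Change            0           0
  Equil         1.225       2.254
  solve Keq expr → x = 0; check Q = 6.232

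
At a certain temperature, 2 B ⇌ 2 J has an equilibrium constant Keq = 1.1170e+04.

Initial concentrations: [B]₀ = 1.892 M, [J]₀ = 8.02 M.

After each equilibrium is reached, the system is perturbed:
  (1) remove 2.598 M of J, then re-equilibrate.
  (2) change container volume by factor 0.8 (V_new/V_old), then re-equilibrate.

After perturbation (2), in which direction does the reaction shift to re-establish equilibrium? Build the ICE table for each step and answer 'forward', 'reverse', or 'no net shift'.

Direction: no net shift

Q₀ = 17.97 vs Keq = 1.1170e+04 ⇒ Q<K, forward
Step 1:
                   B          J
  I            1.892       8.02
  C           -1.799      1.799
  E          0.09291      9.819
  solve Keq expr → x = 0.8995; check Q = 1.1170e+04
Then remove 2.598 M of J.
Step 2:
                   B          J
  I          0.09291      7.221
  C         -0.02435    0.02435
  E          0.06855      7.245
  solve Keq expr → x = 0.01218; check Q = 1.1170e+04
Then change container volume by factor 0.8 (V_new/V_old).
Step 3:
                   B          J
  I          0.08569      9.057
  C                0          0
  E          0.08569      9.057
  solve Keq expr → x = 0; check Q = 1.1170e+04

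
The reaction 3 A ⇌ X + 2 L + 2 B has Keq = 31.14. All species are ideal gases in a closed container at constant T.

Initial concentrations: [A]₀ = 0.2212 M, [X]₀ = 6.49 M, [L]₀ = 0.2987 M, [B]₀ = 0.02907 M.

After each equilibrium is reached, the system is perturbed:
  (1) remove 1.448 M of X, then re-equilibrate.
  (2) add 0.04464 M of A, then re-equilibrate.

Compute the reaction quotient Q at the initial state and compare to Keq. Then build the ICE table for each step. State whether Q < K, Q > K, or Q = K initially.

Q₀ = 0.04521; Q < K (proceeds forward)

Q₀ = 0.04521 vs Keq = 31.14 ⇒ Q<K, forward
Step 1:
                  A         X         L         B
  Initial    0.2212      6.49    0.2987   0.02907
  Change     -0.142   0.04733   0.09465   0.09465
  Equil     0.07922     6.537    0.3934    0.1237
  solve Keq expr → x = 0.04733; check Q = 31.14
Then remove 1.448 M of X.
Step 2:
                  A         X         L         B
  Initial   0.07922     5.089    0.3934    0.1237
  Change  -0.004713  0.001571  0.003142  0.003142
  Equil     0.07451     5.091    0.3965    0.1269
  solve Keq expr → x = 0.001571; check Q = 31.14
Then add 0.04464 M of A.
Step 3:
                  A         X         L         B
  Initial    0.1191     5.091    0.3965    0.1269
  Change   -0.03312   0.01104   0.02208   0.02208
  Equil     0.08603     5.102    0.4186    0.1489
  solve Keq expr → x = 0.01104; check Q = 31.14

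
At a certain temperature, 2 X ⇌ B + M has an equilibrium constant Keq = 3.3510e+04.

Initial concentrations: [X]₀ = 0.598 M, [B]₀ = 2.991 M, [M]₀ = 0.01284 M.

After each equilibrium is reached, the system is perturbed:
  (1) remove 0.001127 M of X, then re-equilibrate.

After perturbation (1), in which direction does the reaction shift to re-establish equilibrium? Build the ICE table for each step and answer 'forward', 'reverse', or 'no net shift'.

Q₀ = 0.1074 vs Keq = 3.3510e+04 ⇒ Q<K, forward
Step 1:
                   X          B          M
  init         0.598      2.991    0.01284
  Δ          -0.5925     0.2962     0.2962
  eq        0.005506      3.287     0.3091
  solve Keq expr → x = 0.2962; check Q = 3.3510e+04
Then remove 0.001127 M of X.
Step 2:
                   X          B          M
  init      0.004379      3.287     0.3091
  Δ         0.001122 -5.6077e-04 -5.6077e-04
  eq        0.005501      3.287     0.3085
  solve Keq expr → x = -5.6077e-04; check Q = 3.3510e+04

Direction: reverse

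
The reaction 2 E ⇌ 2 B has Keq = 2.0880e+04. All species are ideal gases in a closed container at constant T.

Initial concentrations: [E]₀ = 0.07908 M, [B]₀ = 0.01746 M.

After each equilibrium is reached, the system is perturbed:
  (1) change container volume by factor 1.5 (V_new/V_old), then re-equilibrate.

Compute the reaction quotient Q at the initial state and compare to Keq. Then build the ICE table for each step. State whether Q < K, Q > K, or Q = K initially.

Q₀ = 0.04875; Q < K (proceeds forward)

Q₀ = 0.04875 vs Keq = 2.0880e+04 ⇒ Q<K, forward
Step 1:
                  E         B
  init      0.07908   0.01746
  Δ        -0.07842   0.07842
  eq      6.6351e-04   0.09588
  solve Keq expr → x = 0.03921; check Q = 2.0880e+04
Then change container volume by factor 1.5 (V_new/V_old).
Step 2:
                  E         B
  init    4.4234e-04   0.06392
  Δ               0         0
  eq      4.4234e-04   0.06392
  solve Keq expr → x = 0; check Q = 2.0880e+04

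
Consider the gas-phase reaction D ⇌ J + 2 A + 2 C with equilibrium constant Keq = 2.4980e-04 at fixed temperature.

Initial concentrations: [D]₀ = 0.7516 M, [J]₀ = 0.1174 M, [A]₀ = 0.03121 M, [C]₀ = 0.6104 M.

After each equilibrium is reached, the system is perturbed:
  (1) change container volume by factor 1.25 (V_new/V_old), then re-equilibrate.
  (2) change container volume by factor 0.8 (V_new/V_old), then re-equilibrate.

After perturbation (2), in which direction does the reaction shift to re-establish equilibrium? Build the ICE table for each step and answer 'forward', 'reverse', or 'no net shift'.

Direction: reverse

Q₀ = 5.6689e-05 vs Keq = 2.4980e-04 ⇒ Q<K, forward
Step 1:
                   D          J          A          C
  I           0.7516     0.1174    0.03121     0.6104
  C         -0.01377    0.01377    0.02755    0.02755
  E           0.7378     0.1312    0.05876     0.6379
  solve Keq expr → x = 0.01377; check Q = 2.4980e-04
Then change container volume by factor 1.25 (V_new/V_old).
Step 2:
                   D          J          A          C
  I           0.5903     0.1049    0.04701     0.5104
  C        -0.009982   0.009982    0.01996    0.01996
  E           0.5803     0.1149    0.06697     0.5303
  solve Keq expr → x = 0.009982; check Q = 2.4980e-04
Then change container volume by factor 0.8 (V_new/V_old).
Step 3:
                   D          J          A          C
  I           0.7253     0.1437    0.08371     0.6629
  C          0.01248   -0.01248   -0.02495   -0.02495
  E           0.7378     0.1312    0.05876     0.6379
  solve Keq expr → x = -0.01248; check Q = 2.4980e-04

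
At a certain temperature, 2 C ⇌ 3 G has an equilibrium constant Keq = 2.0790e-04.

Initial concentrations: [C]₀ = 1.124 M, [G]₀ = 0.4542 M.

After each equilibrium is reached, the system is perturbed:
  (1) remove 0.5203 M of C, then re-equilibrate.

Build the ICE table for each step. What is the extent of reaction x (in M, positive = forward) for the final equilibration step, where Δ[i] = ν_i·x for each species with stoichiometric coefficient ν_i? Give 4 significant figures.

x = -0.006449 M

Q₀ = 0.07417 vs Keq = 2.0790e-04 ⇒ Q>K, reverse
Step 1:
                   C          G
  Initial      1.124     0.4542
  Change      0.2539    -0.3808
  Equil        1.378    0.07335
  solve Keq expr → x = -0.1269; check Q = 2.0790e-04
Then remove 0.5203 M of C.
Step 2:
                   C          G
  Initial     0.8576    0.07335
  Change      0.0129   -0.01935
  Equil       0.8705    0.05401
  solve Keq expr → x = -0.006449; check Q = 2.0790e-04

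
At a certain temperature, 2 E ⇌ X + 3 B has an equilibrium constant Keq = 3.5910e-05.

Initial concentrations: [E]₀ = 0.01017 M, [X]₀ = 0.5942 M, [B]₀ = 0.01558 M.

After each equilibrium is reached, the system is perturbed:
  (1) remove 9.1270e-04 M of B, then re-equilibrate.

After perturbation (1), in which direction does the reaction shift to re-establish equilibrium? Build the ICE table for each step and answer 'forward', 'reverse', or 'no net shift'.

Direction: forward

Q₀ = 0.02173 vs Keq = 3.5910e-05 ⇒ Q>K, reverse
Step 1:
                   E          X          B
  init       0.01017     0.5942    0.01558
  Δ         0.008539  -0.004269   -0.01281
  eq         0.01871     0.5899   0.002772
  solve Keq expr → x = -0.004269; check Q = 3.5910e-05
Then remove 9.1270e-04 M of B.
Step 2:
                   E          X          B
  init       0.01871     0.5899    0.00186
  Δ       -5.7042e-04 2.8521e-04 8.5562e-04
  eq         0.01814     0.5902   0.002715
  solve Keq expr → x = 2.8521e-04; check Q = 3.5910e-05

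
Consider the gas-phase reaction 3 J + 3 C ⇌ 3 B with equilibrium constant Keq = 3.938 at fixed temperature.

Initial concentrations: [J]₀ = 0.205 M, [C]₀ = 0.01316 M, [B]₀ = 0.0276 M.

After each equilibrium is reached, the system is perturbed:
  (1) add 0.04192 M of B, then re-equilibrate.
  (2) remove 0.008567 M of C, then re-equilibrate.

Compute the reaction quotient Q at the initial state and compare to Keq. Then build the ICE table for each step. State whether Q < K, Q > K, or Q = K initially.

Q₀ = 1071; Q > K (proceeds reverse)

Q₀ = 1071 vs Keq = 3.938 ⇒ Q>K, reverse
Step 1:
                   J          C          B
  init         0.205    0.01316     0.0276
  Δ          0.01702    0.01702   -0.01702
  eq           0.222    0.03018    0.01058
  solve Keq expr → x = -0.005673; check Q = 3.938
Then add 0.04192 M of B.
Step 2:
                   J          C          B
  init         0.222    0.03018     0.0525
  Δ          0.02903    0.02903   -0.02903
  eq           0.251    0.05921    0.02347
  solve Keq expr → x = -0.009676; check Q = 3.938
Then remove 0.008567 M of C.
Step 3:
                   J          C          B
  init         0.251    0.05064    0.02347
  Δ         0.002295   0.002295  -0.002295
  eq          0.2533    0.05294    0.02118
  solve Keq expr → x = -7.6492e-04; check Q = 3.938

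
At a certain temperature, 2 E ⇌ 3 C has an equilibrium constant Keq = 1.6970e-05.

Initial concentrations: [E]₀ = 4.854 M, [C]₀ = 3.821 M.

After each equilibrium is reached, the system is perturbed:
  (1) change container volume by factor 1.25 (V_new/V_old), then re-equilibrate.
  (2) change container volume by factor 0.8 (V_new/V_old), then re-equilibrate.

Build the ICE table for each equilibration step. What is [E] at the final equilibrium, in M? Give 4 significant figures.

[E]_eq = 7.337 M

Q₀ = 2.368 vs Keq = 1.6970e-05 ⇒ Q>K, reverse
Step 1:
                  E         C
  init        4.854     3.821
  Δ           2.483    -3.724
  eq          7.337   0.09703
  solve Keq expr → x = -1.241; check Q = 1.6970e-05
Then change container volume by factor 1.25 (V_new/V_old).
Step 2:
                  E         C
  init        5.869   0.07762
  Δ       -0.003971  0.005956
  eq          5.865   0.08358
  solve Keq expr → x = 0.001985; check Q = 1.6970e-05
Then change container volume by factor 0.8 (V_new/V_old).
Step 3:
                  E         C
  init        7.332    0.1045
  Δ        0.004963 -0.007445
  eq          7.337   0.09703
  solve Keq expr → x = -0.002482; check Q = 1.6970e-05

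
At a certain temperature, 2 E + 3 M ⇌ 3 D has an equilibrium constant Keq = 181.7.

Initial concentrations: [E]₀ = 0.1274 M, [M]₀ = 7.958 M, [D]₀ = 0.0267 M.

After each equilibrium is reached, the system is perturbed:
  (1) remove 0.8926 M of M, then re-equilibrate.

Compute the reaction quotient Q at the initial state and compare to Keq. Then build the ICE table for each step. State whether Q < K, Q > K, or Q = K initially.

Q₀ = 2.3269e-06 vs Keq = 181.7 ⇒ Q<K, forward
Step 1:
                   E          M          D
  Initial     0.1274      7.958     0.0267
  Change     -0.1271    -0.1906     0.1906
  Equil   3.4708e-04      7.767     0.2173
  solve Keq expr → x = 0.06353; check Q = 181.7
Then remove 0.8926 M of M.
Step 2:
                   E          M          D
  Initial 3.4708e-04      6.875     0.2173
  Change  6.9436e-05 1.0415e-04 -1.0415e-04
  Equil   4.1652e-04      6.875     0.2172
  solve Keq expr → x = -3.4718e-05; check Q = 181.7

Q₀ = 2.3269e-06; Q < K (proceeds forward)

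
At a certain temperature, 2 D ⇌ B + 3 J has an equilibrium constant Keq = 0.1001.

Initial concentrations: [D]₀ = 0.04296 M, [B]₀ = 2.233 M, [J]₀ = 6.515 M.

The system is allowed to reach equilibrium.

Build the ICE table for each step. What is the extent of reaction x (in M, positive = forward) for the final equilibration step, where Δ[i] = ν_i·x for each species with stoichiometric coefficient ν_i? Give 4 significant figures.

x = -1.725 M

Q₀ = 3.3458e+05 vs Keq = 0.1001 ⇒ Q>K, reverse
Step 1:
                    D           B           J
  init        0.04296       2.233       6.515
  Δ              3.45      -1.725      -5.175
  eq            3.493      0.5079        1.34
  solve Keq expr → x = -1.725; check Q = 0.1001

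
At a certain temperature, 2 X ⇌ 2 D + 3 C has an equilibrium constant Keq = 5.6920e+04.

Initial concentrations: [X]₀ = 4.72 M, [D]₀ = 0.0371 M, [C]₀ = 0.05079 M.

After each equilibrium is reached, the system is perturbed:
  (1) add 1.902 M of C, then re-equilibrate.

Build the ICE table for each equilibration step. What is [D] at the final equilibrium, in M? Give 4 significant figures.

[D]_eq = 4.318 M

Q₀ = 8.0947e-09 vs Keq = 5.6920e+04 ⇒ Q<K, forward
Step 1:
                  X         D         C
  init         4.72    0.0371   0.05079
  Δ          -4.401     4.401     6.601
  eq         0.3191     4.438     6.652
  solve Keq expr → x = 2.2; check Q = 5.6920e+04
Then add 1.902 M of C.
Step 2:
                  X         D         C
  init       0.3191     4.438     8.554
  Δ          0.1195   -0.1195   -0.1793
  eq         0.4387     4.318     8.375
  solve Keq expr → x = -0.05977; check Q = 5.6920e+04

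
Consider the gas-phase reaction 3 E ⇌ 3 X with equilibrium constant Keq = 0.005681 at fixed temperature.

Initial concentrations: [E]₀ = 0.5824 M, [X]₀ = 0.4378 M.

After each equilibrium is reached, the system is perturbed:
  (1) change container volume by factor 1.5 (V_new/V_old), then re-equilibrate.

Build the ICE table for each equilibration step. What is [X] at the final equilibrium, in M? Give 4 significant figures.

[X]_eq = 0.103 M

Q₀ = 0.4248 vs Keq = 0.005681 ⇒ Q>K, reverse
Step 1:
                   E          X
  Initial     0.5824     0.4378
  Change      0.2833    -0.2833
  Equil       0.8657     0.1545
  solve Keq expr → x = -0.09444; check Q = 0.005681
Then change container volume by factor 1.5 (V_new/V_old).
Step 2:
                   E          X
  Initial     0.5772      0.103
  Change           0          0
  Equil       0.5772      0.103
  solve Keq expr → x = 0; check Q = 0.005681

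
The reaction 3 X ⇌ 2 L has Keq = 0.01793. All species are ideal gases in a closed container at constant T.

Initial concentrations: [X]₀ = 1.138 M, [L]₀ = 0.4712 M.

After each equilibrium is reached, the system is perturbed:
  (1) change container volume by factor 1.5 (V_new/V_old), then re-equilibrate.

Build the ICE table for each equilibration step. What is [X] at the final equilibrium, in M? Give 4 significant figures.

Q₀ = 0.1507 vs Keq = 0.01793 ⇒ Q>K, reverse
Step 1:
                   X          L
  I            1.138     0.4712
  C           0.3443    -0.2295
  E            1.482     0.2417
  solve Keq expr → x = -0.1148; check Q = 0.01793
Then change container volume by factor 1.5 (V_new/V_old).
Step 2:
                   X          L
  I           0.9882     0.1611
  C          0.03406    -0.0227
  E            1.022     0.1384
  solve Keq expr → x = -0.01135; check Q = 0.01793

[X]_eq = 1.022 M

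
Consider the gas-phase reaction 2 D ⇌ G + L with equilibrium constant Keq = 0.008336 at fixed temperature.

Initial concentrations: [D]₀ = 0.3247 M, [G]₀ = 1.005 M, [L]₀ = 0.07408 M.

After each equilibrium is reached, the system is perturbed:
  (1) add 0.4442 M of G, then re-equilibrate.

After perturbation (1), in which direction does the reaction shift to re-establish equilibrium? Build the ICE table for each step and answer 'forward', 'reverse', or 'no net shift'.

Q₀ = 0.7062 vs Keq = 0.008336 ⇒ Q>K, reverse
Step 1:
                    D           G           L
  Initial      0.3247       1.005     0.07408
  Change       0.1442    -0.07212    -0.07212
  Equil        0.4689      0.9329    0.001965
  solve Keq expr → x = -0.07212; check Q = 0.008336
Then add 0.4442 M of G.
Step 2:
                    D           G           L
  Initial      0.4689       1.377    0.001965
  Change     0.001252 -6.2609e-04 -6.2609e-04
  Equil        0.4702       1.376    0.001339
  solve Keq expr → x = -6.2609e-04; check Q = 0.008336

Direction: reverse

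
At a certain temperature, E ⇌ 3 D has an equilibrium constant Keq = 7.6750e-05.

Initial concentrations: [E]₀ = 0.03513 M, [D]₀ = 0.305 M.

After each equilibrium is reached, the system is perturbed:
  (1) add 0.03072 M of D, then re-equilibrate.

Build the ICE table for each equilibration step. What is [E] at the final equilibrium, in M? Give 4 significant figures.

Q₀ = 0.8076 vs Keq = 7.6750e-05 ⇒ Q>K, reverse
Step 1:
                  E         D
  Initial   0.03513     0.305
  Change     0.0945   -0.2835
  Equil      0.1296   0.02151
  solve Keq expr → x = -0.0945; check Q = 7.6750e-05
Then add 0.03072 M of D.
Step 2:
                  E         D
  Initial    0.1296   0.05223
  Change    0.01006  -0.03018
  Equil      0.1397   0.02205
  solve Keq expr → x = -0.01006; check Q = 7.6750e-05

[E]_eq = 0.1397 M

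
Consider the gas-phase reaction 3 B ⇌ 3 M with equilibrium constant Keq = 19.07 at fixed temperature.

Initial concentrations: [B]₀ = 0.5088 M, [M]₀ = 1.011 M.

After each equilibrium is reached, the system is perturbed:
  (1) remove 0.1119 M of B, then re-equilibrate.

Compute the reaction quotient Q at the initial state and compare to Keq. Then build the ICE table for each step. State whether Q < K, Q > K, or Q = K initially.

Q₀ = 7.845; Q < K (proceeds forward)

Q₀ = 7.845 vs Keq = 19.07 ⇒ Q<K, forward
Step 1:
                    B           M
  I            0.5088       1.011
  C          -0.09487     0.09487
  E            0.4139       1.106
  solve Keq expr → x = 0.03162; check Q = 19.07
Then remove 0.1119 M of B.
Step 2:
                    B           M
  I             0.302       1.106
  C           0.08142    -0.08142
  E            0.3834       1.024
  solve Keq expr → x = -0.02714; check Q = 19.07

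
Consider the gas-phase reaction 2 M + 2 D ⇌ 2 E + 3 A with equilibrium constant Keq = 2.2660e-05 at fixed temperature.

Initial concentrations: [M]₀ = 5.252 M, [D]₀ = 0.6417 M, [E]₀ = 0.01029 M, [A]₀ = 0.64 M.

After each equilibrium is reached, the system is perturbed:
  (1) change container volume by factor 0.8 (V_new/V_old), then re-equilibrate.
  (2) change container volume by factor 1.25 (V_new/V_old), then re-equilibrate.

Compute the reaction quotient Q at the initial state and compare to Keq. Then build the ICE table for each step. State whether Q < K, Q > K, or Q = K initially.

Q₀ = 2.4438e-06 vs Keq = 2.2660e-05 ⇒ Q<K, forward
Step 1:
                    M           D           E           A
  Initial       5.252      0.6417     0.01029        0.64
  Change     -0.01821    -0.01821     0.01821     0.02731
  Equil         5.234      0.6235      0.0285      0.6673
  solve Keq expr → x = 0.009103; check Q = 2.2660e-05
Then change container volume by factor 0.8 (V_new/V_old).
Step 2:
                    M           D           E           A
  Initial       6.542      0.7794     0.03562      0.8341
  Change      0.00332     0.00332    -0.00332    -0.00498
  Equil         6.546      0.7827      0.0323      0.8292
  solve Keq expr → x = -0.00166; check Q = 2.2660e-05
Then change container volume by factor 1.25 (V_new/V_old).
Step 3:
                    M           D           E           A
  Initial       5.236      0.6261     0.02584      0.6633
  Change    -0.002656   -0.002656    0.002656    0.003984
  Equil         5.234      0.6235      0.0285      0.6673
  solve Keq expr → x = 0.001328; check Q = 2.2660e-05

Q₀ = 2.4438e-06; Q < K (proceeds forward)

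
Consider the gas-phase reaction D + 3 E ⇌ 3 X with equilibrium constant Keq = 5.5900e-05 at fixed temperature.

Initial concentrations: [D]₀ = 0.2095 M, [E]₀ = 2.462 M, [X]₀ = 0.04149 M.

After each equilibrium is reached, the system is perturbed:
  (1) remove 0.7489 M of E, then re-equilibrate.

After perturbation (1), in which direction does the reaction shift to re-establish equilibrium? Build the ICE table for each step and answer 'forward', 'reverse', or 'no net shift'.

Q₀ = 2.2845e-05 vs Keq = 5.5900e-05 ⇒ Q<K, forward
Step 1:
                   D          E          X
  Initial     0.2095      2.462    0.04149
  Change   -0.004567    -0.0137     0.0137
  Equil       0.2049      2.448    0.05519
  solve Keq expr → x = 0.004567; check Q = 5.5900e-05
Then remove 0.7489 M of E.
Step 2:
                   D          E          X
  Initial     0.2049      1.699    0.05519
  Change    0.005394    0.01618   -0.01618
  Equil       0.2103      1.716    0.03901
  solve Keq expr → x = -0.005394; check Q = 5.5900e-05

Direction: reverse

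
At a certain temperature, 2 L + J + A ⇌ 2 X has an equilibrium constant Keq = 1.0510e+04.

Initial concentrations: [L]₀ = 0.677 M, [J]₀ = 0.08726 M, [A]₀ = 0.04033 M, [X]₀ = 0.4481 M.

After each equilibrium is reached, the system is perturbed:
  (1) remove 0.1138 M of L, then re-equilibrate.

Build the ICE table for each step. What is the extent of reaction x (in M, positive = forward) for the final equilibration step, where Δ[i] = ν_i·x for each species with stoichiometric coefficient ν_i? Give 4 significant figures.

x = -7.3104e-04 M

Q₀ = 124.5 vs Keq = 1.0510e+04 ⇒ Q<K, forward
Step 1:
                   L          J          A          X
  I            0.677    0.08726    0.04033     0.4481
  C         -0.07764   -0.03882   -0.03882    0.07764
  E           0.5994    0.04844   0.001511     0.5257
  solve Keq expr → x = 0.03882; check Q = 1.0510e+04
Then remove 0.1138 M of L.
Step 2:
                   L          J          A          X
  I           0.4856    0.04844   0.001511     0.5257
  C         0.001462 7.3104e-04 7.3104e-04  -0.001462
  E            0.487    0.04917   0.002242     0.5243
  solve Keq expr → x = -7.3104e-04; check Q = 1.0510e+04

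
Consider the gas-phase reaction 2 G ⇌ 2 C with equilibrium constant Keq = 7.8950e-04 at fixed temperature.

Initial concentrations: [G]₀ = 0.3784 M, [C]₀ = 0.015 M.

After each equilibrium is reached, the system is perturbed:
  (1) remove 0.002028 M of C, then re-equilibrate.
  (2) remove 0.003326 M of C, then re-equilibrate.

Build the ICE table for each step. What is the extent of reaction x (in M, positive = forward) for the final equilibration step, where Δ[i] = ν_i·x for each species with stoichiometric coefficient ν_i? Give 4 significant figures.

Q₀ = 0.001571 vs Keq = 7.8950e-04 ⇒ Q>K, reverse
Step 1:
                  G         C
  Initial    0.3784     0.015
  Change   0.004248 -0.004248
  Equil      0.3826   0.01075
  solve Keq expr → x = -0.002124; check Q = 7.8950e-04
Then remove 0.002028 M of C.
Step 2:
                  G         C
  Initial    0.3826  0.008724
  Change  -0.001973  0.001973
  Equil      0.3807    0.0107
  solve Keq expr → x = 9.8629e-04; check Q = 7.8950e-04
Then remove 0.003326 M of C.
Step 3:
                  G         C
  Initial    0.3807   0.00737
  Change  -0.003235  0.003235
  Equil      0.3774   0.01061
  solve Keq expr → x = 0.001618; check Q = 7.8950e-04

x = 0.001618 M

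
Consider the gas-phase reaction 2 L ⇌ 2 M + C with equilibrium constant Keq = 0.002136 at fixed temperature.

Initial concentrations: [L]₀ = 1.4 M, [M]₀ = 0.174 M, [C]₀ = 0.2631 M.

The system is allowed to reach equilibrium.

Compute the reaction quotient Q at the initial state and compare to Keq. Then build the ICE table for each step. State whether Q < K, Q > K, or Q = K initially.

Q₀ = 0.004064; Q > K (proceeds reverse)

Q₀ = 0.004064 vs Keq = 0.002136 ⇒ Q>K, reverse
Step 1:
                    L           M           C
  init            1.4       0.174      0.2631
  Δ            0.0392     -0.0392     -0.0196
  eq            1.439      0.1348      0.2435
  solve Keq expr → x = -0.0196; check Q = 0.002136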